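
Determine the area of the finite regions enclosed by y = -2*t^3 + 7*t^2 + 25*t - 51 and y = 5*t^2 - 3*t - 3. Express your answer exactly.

1741/6

Set the curves equal: -2*t^3 + 7*t^2 + 25*t - 51 = 5*t^2 - 3*t - 3, so -2*t^3 + 2*t^2 + 28*t - 48 = 0, which factors as -2*(t - 3)*(t - 2)*(t + 4) = 0. The curves meet at t = -4, 2, 3.
On [-4, 2], y = 5*t^2 - 3*t - 3 is on top; that piece has area ∫[-4,2] (-(-2*t^3 + 2*t^2 + 28*t - 48)) dt = 288.
On [2, 3], y = -2*t^3 + 7*t^2 + 25*t - 51 is on top; that piece has area ∫[2,3] (-2*t^3 + 2*t^2 + 28*t - 48) dt = 13/6.
Total enclosed area = 288 + 13/6 = 1741/6.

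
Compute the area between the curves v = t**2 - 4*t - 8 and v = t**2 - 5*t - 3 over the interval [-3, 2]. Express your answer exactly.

On [-3, 2], (t**2 - 4*t - 8) - (t**2 - 5*t - 3) = t - 5 is ≤ 0 throughout, so the area is a single integral of |t - 5|.
∫[-3,2] (t - 5) dt = -55/2; the area of that piece is 55/2.

55/2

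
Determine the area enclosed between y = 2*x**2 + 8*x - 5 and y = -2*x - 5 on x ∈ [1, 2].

On [1, 2], (2*x**2 + 8*x - 5) - (-2*x - 5) = 2*x**2 + 10*x is ≥ 0 throughout, so the area is a single integral of |2*x**2 + 10*x|.
∫[1,2] (2*x**2 + 10*x) dx = 59/3.

59/3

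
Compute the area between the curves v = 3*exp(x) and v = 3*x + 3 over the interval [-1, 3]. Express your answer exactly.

-24 - 3*exp(-1) + 3*exp(3)

On [-1, 3], (3*exp(x)) - (3*x + 3) = -3*x + 3*exp(x) - 3 is ≥ 0 throughout, so the area is a single integral of |-3*x + 3*exp(x) - 3|.
∫[-1,3] (-3*x + 3*exp(x) - 3) dx = -24 - 3*exp(-1) + 3*exp(3).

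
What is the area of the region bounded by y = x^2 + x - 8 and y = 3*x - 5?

Set the curves equal: x^2 + x - 8 = 3*x - 5, so x^2 - 2*x - 3 = 0, which factors as (x - 3)*(x + 1) = 0. The curves meet at x = -1, 3.
On [-1, 3], y = 3*x - 5 is on top; that piece has area ∫[-1,3] (-(x^2 - 2*x - 3)) dx = 32/3.

32/3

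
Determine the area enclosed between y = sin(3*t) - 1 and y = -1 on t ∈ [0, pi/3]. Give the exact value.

2/3

On [0, pi/3], (sin(3*t) - 1) - (-1) = sin(3*t) is ≥ 0 throughout, so the area is a single integral of |sin(3*t)|.
∫[0,pi/3] (sin(3*t)) dt = 2/3.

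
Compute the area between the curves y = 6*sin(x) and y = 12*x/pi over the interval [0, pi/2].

On [0, pi/2], (6*sin(x)) - (12*x/pi) = -12*x/pi + 6*sin(x) is ≥ 0 throughout, so the area is a single integral of |-12*x/pi + 6*sin(x)|.
∫[0,pi/2] (-12*x/pi + 6*sin(x)) dx = 6 - 3*pi/2.

6 - 3*pi/2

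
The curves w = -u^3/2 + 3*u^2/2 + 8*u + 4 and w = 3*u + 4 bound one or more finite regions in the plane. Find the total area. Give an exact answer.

407/8

Set the curves equal: -u^3/2 + 3*u^2/2 + 8*u + 4 = 3*u + 4, so -u^3/2 + 3*u^2/2 + 5*u = 0, which factors as -u*(u - 5)*(u + 2)/2 = 0. The curves meet at u = -2, 0, 5.
On [-2, 0], w = 3*u + 4 is on top; that piece has area ∫[-2,0] (-(-u^3/2 + 3*u^2/2 + 5*u)) du = 4.
On [0, 5], w = -u^3/2 + 3*u^2/2 + 8*u + 4 is on top; that piece has area ∫[0,5] (-u^3/2 + 3*u^2/2 + 5*u) du = 375/8.
Total enclosed area = 4 + 375/8 = 407/8.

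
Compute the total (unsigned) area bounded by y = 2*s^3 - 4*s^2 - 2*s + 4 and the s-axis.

37/6

The curve meets the s-axis where 2*s^3 - 4*s^2 - 2*s + 4 = 0, i.e. 2*(s - 2)*(s - 1)*(s + 1) = 0, at s = -1, 1, 2.
On [-1, 1] the curve lies above the axis; ∫[-1,1] (2*s^3 - 4*s^2 - 2*s + 4) ds = 16/3, giving area 16/3.
On [1, 2] the curve lies below the axis; ∫[1,2] (2*s^3 - 4*s^2 - 2*s + 4) ds = -5/6, giving area 5/6.
Total area = 16/3 + 5/6 = 37/6.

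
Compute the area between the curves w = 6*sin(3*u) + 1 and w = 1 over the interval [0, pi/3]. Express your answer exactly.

4

On [0, pi/3], (6*sin(3*u) + 1) - (1) = 6*sin(3*u) is ≥ 0 throughout, so the area is a single integral of |6*sin(3*u)|.
∫[0,pi/3] (6*sin(3*u)) du = 4.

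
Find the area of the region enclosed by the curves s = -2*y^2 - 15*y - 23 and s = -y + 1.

Both boundary curves give s as a function of y, so integrate with respect to y. Setting them equal: -2*y^2 - 14*y - 24 = 0, i.e. -2*(y + 3)*(y + 4) = 0, so they meet at y = -4, -3.
For y in [-4, -3], s = -2*y^2 - 15*y - 23 is on the right; area = ∫[-4,-3] (-2*y^2 - 14*y - 24) dy = 1/3.

1/3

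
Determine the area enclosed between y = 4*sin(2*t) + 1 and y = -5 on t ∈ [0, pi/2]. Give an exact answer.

On [0, pi/2], (4*sin(2*t) + 1) - (-5) = 4*sin(2*t) + 6 is ≥ 0 throughout, so the area is a single integral of |4*sin(2*t) + 6|.
∫[0,pi/2] (4*sin(2*t) + 6) dt = 4 + 3*pi.

4 + 3*pi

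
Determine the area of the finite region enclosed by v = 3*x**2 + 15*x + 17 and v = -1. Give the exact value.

1/2

Set the curves equal: 3*x**2 + 15*x + 17 = -1, so 3*x**2 + 15*x + 18 = 0, which factors as 3*(x + 2)*(x + 3) = 0. The curves meet at x = -3, -2.
On [-3, -2], v = -1 is on top; that piece has area ∫[-3,-2] (-(3*x**2 + 15*x + 18)) dx = 1/2.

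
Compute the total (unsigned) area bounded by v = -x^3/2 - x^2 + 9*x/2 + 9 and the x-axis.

The curve meets the x-axis where -x^3/2 - x^2 + 9*x/2 + 9 = 0, i.e. -(x - 3)*(x + 2)*(x + 3)/2 = 0, at x = -3, -2, 3.
On [-3, -2] the curve lies below the axis; ∫[-3,-2] (-x^3/2 - x^2 + 9*x/2 + 9) dx = -11/24, giving area 11/24.
On [-2, 3] the curve lies above the axis; ∫[-2,3] (-x^3/2 - x^2 + 9*x/2 + 9) dx = 875/24, giving area 875/24.
Total area = 11/24 + 875/24 = 443/12.

443/12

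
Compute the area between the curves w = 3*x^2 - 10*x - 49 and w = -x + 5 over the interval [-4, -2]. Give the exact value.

The difference (3*x^2 - 10*x - 49) - (-x + 5) = 3*x^2 - 9*x - 54 changes sign at x = -3 inside [-4, -2], so split the integral there.
∫[-4,-3] (3*x^2 - 9*x - 54) dx = 29/2.
∫[-3,-2] (3*x^2 - 9*x - 54) dx = -25/2; the area of that piece is 25/2.
Total area = 29/2 + 25/2 = 27.

27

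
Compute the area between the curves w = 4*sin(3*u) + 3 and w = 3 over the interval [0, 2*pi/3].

16/3

The difference (4*sin(3*u) + 3) - (3) = 4*sin(3*u) changes sign at u = pi/3 inside [0, 2*pi/3], so split the integral there.
∫[0,pi/3] (4*sin(3*u)) du = 8/3.
∫[pi/3,2*pi/3] (4*sin(3*u)) du = -8/3; the area of that piece is 8/3.
Total area = 8/3 + 8/3 = 16/3.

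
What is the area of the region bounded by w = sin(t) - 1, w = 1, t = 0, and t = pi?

On [0, pi], (sin(t) - 1) - (1) = sin(t) - 2 is ≤ 0 throughout, so the area is a single integral of |sin(t) - 2|.
∫[0,pi] (sin(t) - 2) dt = 2 - 2*pi; the area of that piece is -2 + 2*pi.

-2 + 2*pi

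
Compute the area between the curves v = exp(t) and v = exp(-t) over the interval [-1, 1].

The difference (exp(t)) - (exp(-t)) = exp(t) - exp(-t) changes sign at t = 0 inside [-1, 1], so split the integral there.
∫[-1,0] (exp(t) - exp(-t)) dt = -exp(1) - exp(-1) + 2; the area of that piece is -2 + exp(-1) + exp(1).
∫[0,1] (exp(t) - exp(-t)) dt = -2 + exp(-1) + exp(1).
Total area = (-2 + exp(-1) + exp(1)) + (-2 + exp(-1) + exp(1)) = -4 + 2*exp(-1) + 2*exp(1).

-4 + 2*exp(-1) + 2*exp(1)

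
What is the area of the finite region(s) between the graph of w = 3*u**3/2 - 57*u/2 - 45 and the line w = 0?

The curve meets the u-axis where 3*u**3/2 - 57*u/2 - 45 = 0, i.e. 3*(u - 5)*(u + 2)*(u + 3)/2 = 0, at u = -3, -2, 5.
On [-3, -2] the curve lies above the axis; ∫[-3,-2] (3*u**3/2 - 57*u/2 - 45) du = 15/8, giving area 15/8.
On [-2, 5] the curve lies below the axis; ∫[-2,5] (3*u**3/2 - 57*u/2 - 45) du = -3087/8, giving area 3087/8.
Total area = 15/8 + 3087/8 = 1551/4.

1551/4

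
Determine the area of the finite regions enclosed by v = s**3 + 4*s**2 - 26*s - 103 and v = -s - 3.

Set the curves equal: s**3 + 4*s**2 - 26*s - 103 = -s - 3, so s**3 + 4*s**2 - 25*s - 100 = 0, which factors as (s - 5)*(s + 4)*(s + 5) = 0. The curves meet at s = -5, -4, 5.
On [-5, -4], v = s**3 + 4*s**2 - 26*s - 103 is on top; that piece has area ∫[-5,-4] (s**3 + 4*s**2 - 25*s - 100) ds = 19/12.
On [-4, 5], v = -s - 3 is on top; that piece has area ∫[-4,5] (-(s**3 + 4*s**2 - 25*s - 100)) ds = 2673/4.
Total enclosed area = 19/12 + 2673/4 = 4019/6.

4019/6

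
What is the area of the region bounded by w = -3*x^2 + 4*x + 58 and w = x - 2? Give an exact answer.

729/2

Set the curves equal: -3*x^2 + 4*x + 58 = x - 2, so -3*x^2 + 3*x + 60 = 0, which factors as -3*(x - 5)*(x + 4) = 0. The curves meet at x = -4, 5.
On [-4, 5], w = -3*x^2 + 4*x + 58 is on top; that piece has area ∫[-4,5] (-3*x^2 + 3*x + 60) dx = 729/2.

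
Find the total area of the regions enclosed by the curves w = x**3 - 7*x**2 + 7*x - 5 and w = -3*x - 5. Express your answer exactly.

Set the curves equal: x**3 - 7*x**2 + 7*x - 5 = -3*x - 5, so x**3 - 7*x**2 + 10*x = 0, which factors as x*(x - 5)*(x - 2) = 0. The curves meet at x = 0, 2, 5.
On [0, 2], w = x**3 - 7*x**2 + 7*x - 5 is on top; that piece has area ∫[0,2] (x**3 - 7*x**2 + 10*x) dx = 16/3.
On [2, 5], w = -3*x - 5 is on top; that piece has area ∫[2,5] (-(x**3 - 7*x**2 + 10*x)) dx = 63/4.
Total enclosed area = 16/3 + 63/4 = 253/12.

253/12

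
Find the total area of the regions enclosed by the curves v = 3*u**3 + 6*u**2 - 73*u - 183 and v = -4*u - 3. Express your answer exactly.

Set the curves equal: 3*u**3 + 6*u**2 - 73*u - 183 = -4*u - 3, so 3*u**3 + 6*u**2 - 69*u - 180 = 0, which factors as 3*(u - 5)*(u + 3)*(u + 4) = 0. The curves meet at u = -4, -3, 5.
On [-4, -3], v = 3*u**3 + 6*u**2 - 73*u - 183 is on top; that piece has area ∫[-4,-3] (3*u**3 + 6*u**2 - 69*u - 180) du = 17/4.
On [-3, 5], v = -4*u - 3 is on top; that piece has area ∫[-3,5] (-(3*u**3 + 6*u**2 - 69*u - 180)) du = 1280.
Total enclosed area = 17/4 + 1280 = 5137/4.

5137/4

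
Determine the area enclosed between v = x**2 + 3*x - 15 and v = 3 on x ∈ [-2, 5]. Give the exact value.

183/2

The difference (x**2 + 3*x - 15) - (3) = x**2 + 3*x - 18 changes sign at x = 3 inside [-2, 5], so split the integral there.
∫[-2,3] (x**2 + 3*x - 18) dx = -425/6; the area of that piece is 425/6.
∫[3,5] (x**2 + 3*x - 18) dx = 62/3.
Total area = 425/6 + 62/3 = 183/2.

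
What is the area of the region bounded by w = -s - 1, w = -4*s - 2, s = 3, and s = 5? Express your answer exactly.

On [3, 5], (-s - 1) - (-4*s - 2) = 3*s + 1 is ≥ 0 throughout, so the area is a single integral of |3*s + 1|.
∫[3,5] (3*s + 1) ds = 26.

26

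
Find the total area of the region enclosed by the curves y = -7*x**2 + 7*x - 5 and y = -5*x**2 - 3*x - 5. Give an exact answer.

125/3

Set the curves equal: -7*x**2 + 7*x - 5 = -5*x**2 - 3*x - 5, so -2*x**2 + 10*x = 0, which factors as -2*x*(x - 5) = 0. The curves meet at x = 0, 5.
On [0, 5], y = -7*x**2 + 7*x - 5 is on top; that piece has area ∫[0,5] (-2*x**2 + 10*x) dx = 125/3.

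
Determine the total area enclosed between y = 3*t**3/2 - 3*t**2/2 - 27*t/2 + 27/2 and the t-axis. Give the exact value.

The curve meets the t-axis where 3*t**3/2 - 3*t**2/2 - 27*t/2 + 27/2 = 0, i.e. 3*(t - 3)*(t - 1)*(t + 3)/2 = 0, at t = -3, 1, 3.
On [-3, 1] the curve lies above the axis; ∫[-3,1] (3*t**3/2 - 3*t**2/2 - 27*t/2 + 27/2) dt = 64, giving area 64.
On [1, 3] the curve lies below the axis; ∫[1,3] (3*t**3/2 - 3*t**2/2 - 27*t/2 + 27/2) dt = -10, giving area 10.
Total area = 64 + 10 = 74.

74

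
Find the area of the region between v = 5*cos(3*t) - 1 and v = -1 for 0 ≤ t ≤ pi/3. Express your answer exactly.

The difference (5*cos(3*t) - 1) - (-1) = 5*cos(3*t) changes sign at t = pi/6 inside [0, pi/3], so split the integral there.
∫[0,pi/6] (5*cos(3*t)) dt = 5/3.
∫[pi/6,pi/3] (5*cos(3*t)) dt = -5/3; the area of that piece is 5/3.
Total area = 5/3 + 5/3 = 10/3.

10/3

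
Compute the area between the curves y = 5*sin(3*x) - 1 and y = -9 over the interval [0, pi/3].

On [0, pi/3], (5*sin(3*x) - 1) - (-9) = 5*sin(3*x) + 8 is ≥ 0 throughout, so the area is a single integral of |5*sin(3*x) + 8|.
∫[0,pi/3] (5*sin(3*x) + 8) dx = 10/3 + 8*pi/3.

10/3 + 8*pi/3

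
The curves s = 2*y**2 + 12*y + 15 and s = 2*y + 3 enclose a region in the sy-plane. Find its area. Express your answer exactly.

Both boundary curves give s as a function of y, so integrate with respect to y. Setting them equal: 2*y**2 + 10*y + 12 = 0, i.e. 2*(y + 2)*(y + 3) = 0, so they meet at y = -3, -2.
For y in [-3, -2], s = 2*y**2 + 12*y + 15 is on the left; area = ∫[-3,-2] (-(2*y**2 + 10*y + 12)) dy = 1/3.

1/3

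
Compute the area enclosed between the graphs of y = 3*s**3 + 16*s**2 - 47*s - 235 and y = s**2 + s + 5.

Set the curves equal: 3*s**3 + 16*s**2 - 47*s - 235 = s**2 + s + 5, so 3*s**3 + 15*s**2 - 48*s - 240 = 0, which factors as 3*(s - 4)*(s + 4)*(s + 5) = 0. The curves meet at s = -5, -4, 4.
On [-5, -4], y = 3*s**3 + 16*s**2 - 47*s - 235 is on top; that piece has area ∫[-5,-4] (3*s**3 + 15*s**2 - 48*s - 240) ds = 17/4.
On [-4, 4], y = s**2 + s + 5 is on top; that piece has area ∫[-4,4] (-(3*s**3 + 15*s**2 - 48*s - 240)) ds = 1280.
Total enclosed area = 17/4 + 1280 = 5137/4.

5137/4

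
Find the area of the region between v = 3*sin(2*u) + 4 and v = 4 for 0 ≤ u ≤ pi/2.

3

On [0, pi/2], (3*sin(2*u) + 4) - (4) = 3*sin(2*u) is ≥ 0 throughout, so the area is a single integral of |3*sin(2*u)|.
∫[0,pi/2] (3*sin(2*u)) du = 3.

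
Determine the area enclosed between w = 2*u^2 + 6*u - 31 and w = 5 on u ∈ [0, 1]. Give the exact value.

On [0, 1], (2*u^2 + 6*u - 31) - (5) = 2*u^2 + 6*u - 36 is ≤ 0 throughout, so the area is a single integral of |2*u^2 + 6*u - 36|.
∫[0,1] (2*u^2 + 6*u - 36) du = -97/3; the area of that piece is 97/3.

97/3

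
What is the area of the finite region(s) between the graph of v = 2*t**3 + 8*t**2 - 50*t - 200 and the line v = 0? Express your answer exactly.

4019/3

The curve meets the t-axis where 2*t**3 + 8*t**2 - 50*t - 200 = 0, i.e. 2*(t - 5)*(t + 4)*(t + 5) = 0, at t = -5, -4, 5.
On [-5, -4] the curve lies above the axis; ∫[-5,-4] (2*t**3 + 8*t**2 - 50*t - 200) dt = 19/6, giving area 19/6.
On [-4, 5] the curve lies below the axis; ∫[-4,5] (2*t**3 + 8*t**2 - 50*t - 200) dt = -2673/2, giving area 2673/2.
Total area = 19/6 + 2673/2 = 4019/3.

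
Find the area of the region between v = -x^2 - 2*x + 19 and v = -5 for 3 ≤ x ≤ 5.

The difference (-x^2 - 2*x + 19) - (-5) = -x^2 - 2*x + 24 changes sign at x = 4 inside [3, 5], so split the integral there.
∫[3,4] (-x^2 - 2*x + 24) dx = 14/3.
∫[4,5] (-x^2 - 2*x + 24) dx = -16/3; the area of that piece is 16/3.
Total area = 14/3 + 16/3 = 10.

10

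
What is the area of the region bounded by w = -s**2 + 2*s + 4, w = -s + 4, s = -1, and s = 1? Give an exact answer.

The difference (-s**2 + 2*s + 4) - (-s + 4) = -s**2 + 3*s changes sign at s = 0 inside [-1, 1], so split the integral there.
∫[-1,0] (-s**2 + 3*s) ds = -11/6; the area of that piece is 11/6.
∫[0,1] (-s**2 + 3*s) ds = 7/6.
Total area = 11/6 + 7/6 = 3.

3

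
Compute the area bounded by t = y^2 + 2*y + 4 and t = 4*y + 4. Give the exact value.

Both boundary curves give t as a function of y, so integrate with respect to y. Setting them equal: y^2 - 2*y = 0, i.e. y*(y - 2) = 0, so they meet at y = 0, 2.
For y in [0, 2], t = y^2 + 2*y + 4 is on the left; area = ∫[0,2] (-(y^2 - 2*y)) dy = 4/3.

4/3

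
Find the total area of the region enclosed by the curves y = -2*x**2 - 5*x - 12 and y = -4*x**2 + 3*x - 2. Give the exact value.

72

Set the curves equal: -2*x**2 - 5*x - 12 = -4*x**2 + 3*x - 2, so 2*x**2 - 8*x - 10 = 0, which factors as 2*(x - 5)*(x + 1) = 0. The curves meet at x = -1, 5.
On [-1, 5], y = -4*x**2 + 3*x - 2 is on top; that piece has area ∫[-1,5] (-(2*x**2 - 8*x - 10)) dx = 72.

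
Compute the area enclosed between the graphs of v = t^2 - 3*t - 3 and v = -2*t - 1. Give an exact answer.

Set the curves equal: t^2 - 3*t - 3 = -2*t - 1, so t^2 - t - 2 = 0, which factors as (t - 2)*(t + 1) = 0. The curves meet at t = -1, 2.
On [-1, 2], v = -2*t - 1 is on top; that piece has area ∫[-1,2] (-(t^2 - t - 2)) dt = 9/2.

9/2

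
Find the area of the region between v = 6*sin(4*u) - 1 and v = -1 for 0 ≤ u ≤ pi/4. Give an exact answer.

On [0, pi/4], (6*sin(4*u) - 1) - (-1) = 6*sin(4*u) is ≥ 0 throughout, so the area is a single integral of |6*sin(4*u)|.
∫[0,pi/4] (6*sin(4*u)) du = 3.

3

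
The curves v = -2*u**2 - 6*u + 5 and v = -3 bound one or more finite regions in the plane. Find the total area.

Set the curves equal: -2*u**2 - 6*u + 5 = -3, so -2*u**2 - 6*u + 8 = 0, which factors as -2*(u - 1)*(u + 4) = 0. The curves meet at u = -4, 1.
On [-4, 1], v = -2*u**2 - 6*u + 5 is on top; that piece has area ∫[-4,1] (-2*u**2 - 6*u + 8) du = 125/3.

125/3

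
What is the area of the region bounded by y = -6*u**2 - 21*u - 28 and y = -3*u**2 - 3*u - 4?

4

Set the curves equal: -6*u**2 - 21*u - 28 = -3*u**2 - 3*u - 4, so -3*u**2 - 18*u - 24 = 0, which factors as -3*(u + 2)*(u + 4) = 0. The curves meet at u = -4, -2.
On [-4, -2], y = -6*u**2 - 21*u - 28 is on top; that piece has area ∫[-4,-2] (-3*u**2 - 18*u - 24) du = 4.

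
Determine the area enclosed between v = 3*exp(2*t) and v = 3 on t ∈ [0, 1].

-9/2 + 3*exp(2)/2

On [0, 1], (3*exp(2*t)) - (3) = 3*exp(2*t) - 3 is ≥ 0 throughout, so the area is a single integral of |3*exp(2*t) - 3|.
∫[0,1] (3*exp(2*t) - 3) dt = -9/2 + 3*exp(2)/2.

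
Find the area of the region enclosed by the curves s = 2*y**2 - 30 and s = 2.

Both boundary curves give s as a function of y, so integrate with respect to y. Setting them equal: 2*y**2 - 32 = 0, i.e. 2*(y - 4)*(y + 4) = 0, so they meet at y = -4, 4.
For y in [-4, 4], s = 2*y**2 - 30 is on the left; area = ∫[-4,4] (-(2*y**2 - 32)) dy = 512/3.

512/3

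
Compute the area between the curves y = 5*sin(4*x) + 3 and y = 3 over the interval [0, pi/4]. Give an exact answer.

5/2

On [0, pi/4], (5*sin(4*x) + 3) - (3) = 5*sin(4*x) is ≥ 0 throughout, so the area is a single integral of |5*sin(4*x)|.
∫[0,pi/4] (5*sin(4*x)) dx = 5/2.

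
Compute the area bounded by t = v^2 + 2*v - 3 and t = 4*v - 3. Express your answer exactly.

4/3

Both boundary curves give t as a function of v, so integrate with respect to v. Setting them equal: v^2 - 2*v = 0, i.e. v*(v - 2) = 0, so they meet at v = 0, 2.
For v in [0, 2], t = v^2 + 2*v - 3 is on the left; area = ∫[0,2] (-(v^2 - 2*v)) dv = 4/3.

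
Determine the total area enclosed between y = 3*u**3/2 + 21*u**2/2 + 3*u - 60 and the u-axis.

The curve meets the u-axis where 3*u**3/2 + 21*u**2/2 + 3*u - 60 = 0, i.e. 3*(u - 2)*(u + 4)*(u + 5)/2 = 0, at u = -5, -4, 2.
On [-5, -4] the curve lies above the axis; ∫[-5,-4] (3*u**3/2 + 21*u**2/2 + 3*u - 60) du = 13/8, giving area 13/8.
On [-4, 2] the curve lies below the axis; ∫[-4,2] (3*u**3/2 + 21*u**2/2 + 3*u - 60) du = -216, giving area 216.
Total area = 13/8 + 216 = 1741/8.

1741/8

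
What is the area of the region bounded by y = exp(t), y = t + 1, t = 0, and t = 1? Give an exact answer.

-5/2 + exp(1)

On [0, 1], (exp(t)) - (t + 1) = -t + exp(t) - 1 is ≥ 0 throughout, so the area is a single integral of |-t + exp(t) - 1|.
∫[0,1] (-t + exp(t) - 1) dt = -5/2 + exp(1).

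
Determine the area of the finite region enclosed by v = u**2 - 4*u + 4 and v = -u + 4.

9/2

Set the curves equal: u**2 - 4*u + 4 = -u + 4, so u**2 - 3*u = 0, which factors as u*(u - 3) = 0. The curves meet at u = 0, 3.
On [0, 3], v = -u + 4 is on top; that piece has area ∫[0,3] (-(u**2 - 3*u)) du = 9/2.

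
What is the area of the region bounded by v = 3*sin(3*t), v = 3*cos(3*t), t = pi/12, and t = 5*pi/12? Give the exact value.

2*sqrt(2)

On [pi/12, 5*pi/12], (3*sin(3*t)) - (3*cos(3*t)) = 3*sin(3*t) - 3*cos(3*t) is ≥ 0 throughout, so the area is a single integral of |3*sin(3*t) - 3*cos(3*t)|.
∫[pi/12,5*pi/12] (3*sin(3*t) - 3*cos(3*t)) dt = 2*sqrt(2).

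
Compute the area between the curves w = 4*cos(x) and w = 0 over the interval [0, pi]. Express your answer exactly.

The difference (4*cos(x)) - (0) = 4*cos(x) changes sign at x = pi/2 inside [0, pi], so split the integral there.
∫[0,pi/2] (4*cos(x)) dx = 4.
∫[pi/2,pi] (4*cos(x)) dx = -4; the area of that piece is 4.
Total area = 4 + 4 = 8.

8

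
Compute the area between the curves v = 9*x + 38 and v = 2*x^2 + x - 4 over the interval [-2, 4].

252

On [-2, 4], (9*x + 38) - (2*x^2 + x - 4) = -2*x^2 + 8*x + 42 is ≥ 0 throughout, so the area is a single integral of |-2*x^2 + 8*x + 42|.
∫[-2,4] (-2*x^2 + 8*x + 42) dx = 252.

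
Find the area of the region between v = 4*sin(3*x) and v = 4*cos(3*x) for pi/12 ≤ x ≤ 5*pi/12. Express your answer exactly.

On [pi/12, 5*pi/12], (4*sin(3*x)) - (4*cos(3*x)) = 4*sin(3*x) - 4*cos(3*x) is ≥ 0 throughout, so the area is a single integral of |4*sin(3*x) - 4*cos(3*x)|.
∫[pi/12,5*pi/12] (4*sin(3*x) - 4*cos(3*x)) dx = 8*sqrt(2)/3.

8*sqrt(2)/3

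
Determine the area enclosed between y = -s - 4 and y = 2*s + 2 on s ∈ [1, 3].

24

On [1, 3], (-s - 4) - (2*s + 2) = -3*s - 6 is ≤ 0 throughout, so the area is a single integral of |-3*s - 6|.
∫[1,3] (-3*s - 6) ds = -24; the area of that piece is 24.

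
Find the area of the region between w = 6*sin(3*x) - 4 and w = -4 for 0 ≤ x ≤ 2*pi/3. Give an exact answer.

8

The difference (6*sin(3*x) - 4) - (-4) = 6*sin(3*x) changes sign at x = pi/3 inside [0, 2*pi/3], so split the integral there.
∫[0,pi/3] (6*sin(3*x)) dx = 4.
∫[pi/3,2*pi/3] (6*sin(3*x)) dx = -4; the area of that piece is 4.
Total area = 4 + 4 = 8.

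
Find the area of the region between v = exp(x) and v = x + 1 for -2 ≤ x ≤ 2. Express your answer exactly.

On [-2, 2], (exp(x)) - (x + 1) = -x + exp(x) - 1 is ≥ 0 throughout, so the area is a single integral of |-x + exp(x) - 1|.
∫[-2,2] (-x + exp(x) - 1) dx = -4 - exp(-2) + exp(2).

-4 - exp(-2) + exp(2)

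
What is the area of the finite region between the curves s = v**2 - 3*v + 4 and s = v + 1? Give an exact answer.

Both boundary curves give s as a function of v, so integrate with respect to v. Setting them equal: v**2 - 4*v + 3 = 0, i.e. (v - 3)*(v - 1) = 0, so they meet at v = 1, 3.
For v in [1, 3], s = v**2 - 3*v + 4 is on the left; area = ∫[1,3] (-(v**2 - 4*v + 3)) dv = 4/3.

4/3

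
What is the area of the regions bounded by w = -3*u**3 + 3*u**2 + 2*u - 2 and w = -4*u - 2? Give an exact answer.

37/4

Set the curves equal: -3*u**3 + 3*u**2 + 2*u - 2 = -4*u - 2, so -3*u**3 + 3*u**2 + 6*u = 0, which factors as -3*u*(u - 2)*(u + 1) = 0. The curves meet at u = -1, 0, 2.
On [-1, 0], w = -4*u - 2 is on top; that piece has area ∫[-1,0] (-(-3*u**3 + 3*u**2 + 6*u)) du = 5/4.
On [0, 2], w = -3*u**3 + 3*u**2 + 2*u - 2 is on top; that piece has area ∫[0,2] (-3*u**3 + 3*u**2 + 6*u) du = 8.
Total enclosed area = 5/4 + 8 = 37/4.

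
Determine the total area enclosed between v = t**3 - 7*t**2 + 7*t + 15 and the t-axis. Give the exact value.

148/3

The curve meets the t-axis where t**3 - 7*t**2 + 7*t + 15 = 0, i.e. (t - 5)*(t - 3)*(t + 1) = 0, at t = -1, 3, 5.
On [-1, 3] the curve lies above the axis; ∫[-1,3] (t**3 - 7*t**2 + 7*t + 15) dt = 128/3, giving area 128/3.
On [3, 5] the curve lies below the axis; ∫[3,5] (t**3 - 7*t**2 + 7*t + 15) dt = -20/3, giving area 20/3.
Total area = 128/3 + 20/3 = 148/3.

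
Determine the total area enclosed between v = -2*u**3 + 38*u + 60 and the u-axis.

The curve meets the u-axis where -2*u**3 + 38*u + 60 = 0, i.e. -2*(u - 5)*(u + 2)*(u + 3) = 0, at u = -3, -2, 5.
On [-3, -2] the curve lies below the axis; ∫[-3,-2] (-2*u**3 + 38*u + 60) du = -5/2, giving area 5/2.
On [-2, 5] the curve lies above the axis; ∫[-2,5] (-2*u**3 + 38*u + 60) du = 1029/2, giving area 1029/2.
Total area = 5/2 + 1029/2 = 517.

517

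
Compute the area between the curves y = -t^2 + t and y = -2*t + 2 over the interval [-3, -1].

On [-3, -1], (-t^2 + t) - (-2*t + 2) = -t^2 + 3*t - 2 is ≤ 0 throughout, so the area is a single integral of |-t^2 + 3*t - 2|.
∫[-3,-1] (-t^2 + 3*t - 2) dt = -74/3; the area of that piece is 74/3.

74/3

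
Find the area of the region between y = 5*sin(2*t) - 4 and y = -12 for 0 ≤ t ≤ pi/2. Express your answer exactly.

5 + 4*pi

On [0, pi/2], (5*sin(2*t) - 4) - (-12) = 5*sin(2*t) + 8 is ≥ 0 throughout, so the area is a single integral of |5*sin(2*t) + 8|.
∫[0,pi/2] (5*sin(2*t) + 8) dt = 5 + 4*pi.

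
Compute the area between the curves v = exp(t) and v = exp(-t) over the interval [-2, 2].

The difference (exp(t)) - (exp(-t)) = exp(t) - exp(-t) changes sign at t = 0 inside [-2, 2], so split the integral there.
∫[-2,0] (exp(t) - exp(-t)) dt = -exp(2) - exp(-2) + 2; the area of that piece is -2 + exp(-2) + exp(2).
∫[0,2] (exp(t) - exp(-t)) dt = -2 + exp(-2) + exp(2).
Total area = (-2 + exp(-2) + exp(2)) + (-2 + exp(-2) + exp(2)) = -4 + 2*exp(-2) + 2*exp(2).

-4 + 2*exp(-2) + 2*exp(2)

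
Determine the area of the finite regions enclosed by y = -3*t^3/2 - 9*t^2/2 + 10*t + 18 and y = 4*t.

393/8

Set the curves equal: -3*t^3/2 - 9*t^2/2 + 10*t + 18 = 4*t, so -3*t^3/2 - 9*t^2/2 + 6*t + 18 = 0, which factors as -3*(t - 2)*(t + 2)*(t + 3)/2 = 0. The curves meet at t = -3, -2, 2.
On [-3, -2], y = 4*t is on top; that piece has area ∫[-3,-2] (-(-3*t^3/2 - 9*t^2/2 + 6*t + 18)) dt = 9/8.
On [-2, 2], y = -3*t^3/2 - 9*t^2/2 + 10*t + 18 is on top; that piece has area ∫[-2,2] (-3*t^3/2 - 9*t^2/2 + 6*t + 18) dt = 48.
Total enclosed area = 9/8 + 48 = 393/8.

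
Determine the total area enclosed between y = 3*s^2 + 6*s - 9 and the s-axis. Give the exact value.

32

The curve meets the s-axis where 3*s^2 + 6*s - 9 = 0, i.e. 3*(s - 1)*(s + 3) = 0, at s = -3, 1.
On [-3, 1] the curve lies below the axis; ∫[-3,1] (3*s^2 + 6*s - 9) ds = -32, giving area 32.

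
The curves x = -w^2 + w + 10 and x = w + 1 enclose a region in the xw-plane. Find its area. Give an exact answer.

36

Both boundary curves give x as a function of w, so integrate with respect to w. Setting them equal: -w^2 + 9 = 0, i.e. -(w - 3)*(w + 3) = 0, so they meet at w = -3, 3.
For w in [-3, 3], x = -w^2 + w + 10 is on the right; area = ∫[-3,3] (-w^2 + 9) dw = 36.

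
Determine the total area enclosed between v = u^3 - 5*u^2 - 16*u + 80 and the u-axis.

5137/12

The curve meets the u-axis where u^3 - 5*u^2 - 16*u + 80 = 0, i.e. (u - 5)*(u - 4)*(u + 4) = 0, at u = -4, 4, 5.
On [-4, 4] the curve lies above the axis; ∫[-4,4] (u^3 - 5*u^2 - 16*u + 80) du = 1280/3, giving area 1280/3.
On [4, 5] the curve lies below the axis; ∫[4,5] (u^3 - 5*u^2 - 16*u + 80) du = -17/12, giving area 17/12.
Total area = 1280/3 + 17/12 = 5137/12.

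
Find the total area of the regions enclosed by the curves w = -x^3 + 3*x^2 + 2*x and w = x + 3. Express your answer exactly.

8

Set the curves equal: -x^3 + 3*x^2 + 2*x = x + 3, so -x^3 + 3*x^2 + x - 3 = 0, which factors as -(x - 3)*(x - 1)*(x + 1) = 0. The curves meet at x = -1, 1, 3.
On [-1, 1], w = x + 3 is on top; that piece has area ∫[-1,1] (-(-x^3 + 3*x^2 + x - 3)) dx = 4.
On [1, 3], w = -x^3 + 3*x^2 + 2*x is on top; that piece has area ∫[1,3] (-x^3 + 3*x^2 + x - 3) dx = 4.
Total enclosed area = 4 + 4 = 8.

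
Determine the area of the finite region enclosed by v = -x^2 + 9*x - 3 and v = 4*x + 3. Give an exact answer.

Set the curves equal: -x^2 + 9*x - 3 = 4*x + 3, so -x^2 + 5*x - 6 = 0, which factors as -(x - 3)*(x - 2) = 0. The curves meet at x = 2, 3.
On [2, 3], v = -x^2 + 9*x - 3 is on top; that piece has area ∫[2,3] (-x^2 + 5*x - 6) dx = 1/6.

1/6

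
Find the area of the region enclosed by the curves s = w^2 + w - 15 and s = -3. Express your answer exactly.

Both boundary curves give s as a function of w, so integrate with respect to w. Setting them equal: w^2 + w - 12 = 0, i.e. (w - 3)*(w + 4) = 0, so they meet at w = -4, 3.
For w in [-4, 3], s = w^2 + w - 15 is on the left; area = ∫[-4,3] (-(w^2 + w - 12)) dw = 343/6.

343/6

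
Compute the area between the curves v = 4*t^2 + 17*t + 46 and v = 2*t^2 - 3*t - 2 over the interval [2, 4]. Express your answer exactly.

On [2, 4], (4*t^2 + 17*t + 46) - (2*t^2 - 3*t - 2) = 2*t^2 + 20*t + 48 is ≥ 0 throughout, so the area is a single integral of |2*t^2 + 20*t + 48|.
∫[2,4] (2*t^2 + 20*t + 48) dt = 760/3.

760/3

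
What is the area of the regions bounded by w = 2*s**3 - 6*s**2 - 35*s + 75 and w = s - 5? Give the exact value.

Set the curves equal: 2*s**3 - 6*s**2 - 35*s + 75 = s - 5, so 2*s**3 - 6*s**2 - 36*s + 80 = 0, which factors as 2*(s - 5)*(s - 2)*(s + 4) = 0. The curves meet at s = -4, 2, 5.
On [-4, 2], w = 2*s**3 - 6*s**2 - 35*s + 75 is on top; that piece has area ∫[-4,2] (2*s**3 - 6*s**2 - 36*s + 80) ds = 432.
On [2, 5], w = s - 5 is on top; that piece has area ∫[2,5] (-(2*s**3 - 6*s**2 - 36*s + 80)) ds = 135/2.
Total enclosed area = 432 + 135/2 = 999/2.

999/2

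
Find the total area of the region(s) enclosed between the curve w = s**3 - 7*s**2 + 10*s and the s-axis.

253/12

The curve meets the s-axis where s**3 - 7*s**2 + 10*s = 0, i.e. s*(s - 5)*(s - 2) = 0, at s = 0, 2, 5.
On [0, 2] the curve lies above the axis; ∫[0,2] (s**3 - 7*s**2 + 10*s) ds = 16/3, giving area 16/3.
On [2, 5] the curve lies below the axis; ∫[2,5] (s**3 - 7*s**2 + 10*s) ds = -63/4, giving area 63/4.
Total area = 16/3 + 63/4 = 253/12.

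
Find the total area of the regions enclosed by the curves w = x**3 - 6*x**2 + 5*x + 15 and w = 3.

131/4

Set the curves equal: x**3 - 6*x**2 + 5*x + 15 = 3, so x**3 - 6*x**2 + 5*x + 12 = 0, which factors as (x - 4)*(x - 3)*(x + 1) = 0. The curves meet at x = -1, 3, 4.
On [-1, 3], w = x**3 - 6*x**2 + 5*x + 15 is on top; that piece has area ∫[-1,3] (x**3 - 6*x**2 + 5*x + 12) dx = 32.
On [3, 4], w = 3 is on top; that piece has area ∫[3,4] (-(x**3 - 6*x**2 + 5*x + 12)) dx = 3/4.
Total enclosed area = 32 + 3/4 = 131/4.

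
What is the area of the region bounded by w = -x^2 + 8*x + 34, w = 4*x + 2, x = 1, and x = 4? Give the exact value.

On [1, 4], (-x^2 + 8*x + 34) - (4*x + 2) = -x^2 + 4*x + 32 is ≥ 0 throughout, so the area is a single integral of |-x^2 + 4*x + 32|.
∫[1,4] (-x^2 + 4*x + 32) dx = 105.

105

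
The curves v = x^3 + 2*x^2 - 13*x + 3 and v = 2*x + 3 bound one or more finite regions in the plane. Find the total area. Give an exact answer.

863/6

Set the curves equal: x^3 + 2*x^2 - 13*x + 3 = 2*x + 3, so x^3 + 2*x^2 - 15*x = 0, which factors as x*(x - 3)*(x + 5) = 0. The curves meet at x = -5, 0, 3.
On [-5, 0], v = x^3 + 2*x^2 - 13*x + 3 is on top; that piece has area ∫[-5,0] (x^3 + 2*x^2 - 15*x) dx = 1375/12.
On [0, 3], v = 2*x + 3 is on top; that piece has area ∫[0,3] (-(x^3 + 2*x^2 - 15*x)) dx = 117/4.
Total enclosed area = 1375/12 + 117/4 = 863/6.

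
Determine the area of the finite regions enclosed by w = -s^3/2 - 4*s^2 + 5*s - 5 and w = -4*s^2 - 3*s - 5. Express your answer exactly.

Set the curves equal: -s^3/2 - 4*s^2 + 5*s - 5 = -4*s^2 - 3*s - 5, so -s^3/2 + 8*s = 0, which factors as -s*(s - 4)*(s + 4)/2 = 0. The curves meet at s = -4, 0, 4.
On [-4, 0], w = -4*s^2 - 3*s - 5 is on top; that piece has area ∫[-4,0] (-(-s^3/2 + 8*s)) ds = 32.
On [0, 4], w = -s^3/2 - 4*s^2 + 5*s - 5 is on top; that piece has area ∫[0,4] (-s^3/2 + 8*s) ds = 32.
Total enclosed area = 32 + 32 = 64.

64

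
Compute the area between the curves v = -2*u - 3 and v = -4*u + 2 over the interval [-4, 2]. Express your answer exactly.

42

On [-4, 2], (-2*u - 3) - (-4*u + 2) = 2*u - 5 is ≤ 0 throughout, so the area is a single integral of |2*u - 5|.
∫[-4,2] (2*u - 5) du = -42; the area of that piece is 42.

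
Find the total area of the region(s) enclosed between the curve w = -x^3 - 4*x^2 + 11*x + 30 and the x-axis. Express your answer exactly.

The curve meets the x-axis where -x^3 - 4*x^2 + 11*x + 30 = 0, i.e. -(x - 3)*(x + 2)*(x + 5) = 0, at x = -5, -2, 3.
On [-5, -2] the curve lies below the axis; ∫[-5,-2] (-x^3 - 4*x^2 + 11*x + 30) dx = -117/4, giving area 117/4.
On [-2, 3] the curve lies above the axis; ∫[-2,3] (-x^3 - 4*x^2 + 11*x + 30) dx = 1375/12, giving area 1375/12.
Total area = 117/4 + 1375/12 = 863/6.

863/6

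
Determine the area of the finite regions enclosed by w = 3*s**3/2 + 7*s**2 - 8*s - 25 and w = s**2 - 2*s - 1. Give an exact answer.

74

Set the curves equal: 3*s**3/2 + 7*s**2 - 8*s - 25 = s**2 - 2*s - 1, so 3*s**3/2 + 6*s**2 - 6*s - 24 = 0, which factors as 3*(s - 2)*(s + 2)*(s + 4)/2 = 0. The curves meet at s = -4, -2, 2.
On [-4, -2], w = 3*s**3/2 + 7*s**2 - 8*s - 25 is on top; that piece has area ∫[-4,-2] (3*s**3/2 + 6*s**2 - 6*s - 24) ds = 10.
On [-2, 2], w = s**2 - 2*s - 1 is on top; that piece has area ∫[-2,2] (-(3*s**3/2 + 6*s**2 - 6*s - 24)) ds = 64.
Total enclosed area = 10 + 64 = 74.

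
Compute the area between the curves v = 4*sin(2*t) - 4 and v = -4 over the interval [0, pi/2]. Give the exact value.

On [0, pi/2], (4*sin(2*t) - 4) - (-4) = 4*sin(2*t) is ≥ 0 throughout, so the area is a single integral of |4*sin(2*t)|.
∫[0,pi/2] (4*sin(2*t)) dt = 4.

4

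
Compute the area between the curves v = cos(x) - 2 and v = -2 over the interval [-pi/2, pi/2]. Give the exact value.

On [-pi/2, pi/2], (cos(x) - 2) - (-2) = cos(x) is ≥ 0 throughout, so the area is a single integral of |cos(x)|.
∫[-pi/2,pi/2] (cos(x)) dx = 2.

2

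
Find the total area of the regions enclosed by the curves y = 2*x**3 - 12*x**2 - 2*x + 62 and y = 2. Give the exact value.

Set the curves equal: 2*x**3 - 12*x**2 - 2*x + 62 = 2, so 2*x**3 - 12*x**2 - 2*x + 60 = 0, which factors as 2*(x - 5)*(x - 3)*(x + 2) = 0. The curves meet at x = -2, 3, 5.
On [-2, 3], y = 2*x**3 - 12*x**2 - 2*x + 62 is on top; that piece has area ∫[-2,3] (2*x**3 - 12*x**2 - 2*x + 60) dx = 375/2.
On [3, 5], y = 2 is on top; that piece has area ∫[3,5] (-(2*x**3 - 12*x**2 - 2*x + 60)) dx = 16.
Total enclosed area = 375/2 + 16 = 407/2.

407/2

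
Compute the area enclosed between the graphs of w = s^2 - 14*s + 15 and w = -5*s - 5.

Set the curves equal: s^2 - 14*s + 15 = -5*s - 5, so s^2 - 9*s + 20 = 0, which factors as (s - 5)*(s - 4) = 0. The curves meet at s = 4, 5.
On [4, 5], w = -5*s - 5 is on top; that piece has area ∫[4,5] (-(s^2 - 9*s + 20)) ds = 1/6.

1/6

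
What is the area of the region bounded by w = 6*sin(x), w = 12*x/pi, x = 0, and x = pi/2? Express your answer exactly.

6 - 3*pi/2

On [0, pi/2], (6*sin(x)) - (12*x/pi) = -12*x/pi + 6*sin(x) is ≥ 0 throughout, so the area is a single integral of |-12*x/pi + 6*sin(x)|.
∫[0,pi/2] (-12*x/pi + 6*sin(x)) dx = 6 - 3*pi/2.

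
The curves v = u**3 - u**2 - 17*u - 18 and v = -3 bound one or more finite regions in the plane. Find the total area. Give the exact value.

Set the curves equal: u**3 - u**2 - 17*u - 18 = -3, so u**3 - u**2 - 17*u - 15 = 0, which factors as (u - 5)*(u + 1)*(u + 3) = 0. The curves meet at u = -3, -1, 5.
On [-3, -1], v = u**3 - u**2 - 17*u - 18 is on top; that piece has area ∫[-3,-1] (u**3 - u**2 - 17*u - 15) du = 28/3.
On [-1, 5], v = -3 is on top; that piece has area ∫[-1,5] (-(u**3 - u**2 - 17*u - 15)) du = 180.
Total enclosed area = 28/3 + 180 = 568/3.

568/3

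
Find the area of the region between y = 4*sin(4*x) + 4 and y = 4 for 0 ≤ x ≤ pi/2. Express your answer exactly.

4

The difference (4*sin(4*x) + 4) - (4) = 4*sin(4*x) changes sign at x = pi/4 inside [0, pi/2], so split the integral there.
∫[0,pi/4] (4*sin(4*x)) dx = 2.
∫[pi/4,pi/2] (4*sin(4*x)) dx = -2; the area of that piece is 2.
Total area = 2 + 2 = 4.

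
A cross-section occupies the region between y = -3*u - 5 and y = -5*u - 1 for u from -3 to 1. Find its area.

24

On [-3, 1], (-3*u - 5) - (-5*u - 1) = 2*u - 4 is ≤ 0 throughout, so the area is a single integral of |2*u - 4|.
∫[-3,1] (2*u - 4) du = -24; the area of that piece is 24.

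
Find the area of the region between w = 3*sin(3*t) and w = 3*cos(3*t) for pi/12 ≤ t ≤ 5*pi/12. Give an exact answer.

On [pi/12, 5*pi/12], (3*sin(3*t)) - (3*cos(3*t)) = 3*sin(3*t) - 3*cos(3*t) is ≥ 0 throughout, so the area is a single integral of |3*sin(3*t) - 3*cos(3*t)|.
∫[pi/12,5*pi/12] (3*sin(3*t) - 3*cos(3*t)) dt = 2*sqrt(2).

2*sqrt(2)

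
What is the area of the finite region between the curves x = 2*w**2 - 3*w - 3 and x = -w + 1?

Both boundary curves give x as a function of w, so integrate with respect to w. Setting them equal: 2*w**2 - 2*w - 4 = 0, i.e. 2*(w - 2)*(w + 1) = 0, so they meet at w = -1, 2.
For w in [-1, 2], x = 2*w**2 - 3*w - 3 is on the left; area = ∫[-1,2] (-(2*w**2 - 2*w - 4)) dw = 9.

9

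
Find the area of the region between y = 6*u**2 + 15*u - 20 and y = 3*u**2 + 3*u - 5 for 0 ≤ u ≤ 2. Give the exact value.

18

The difference (6*u**2 + 15*u - 20) - (3*u**2 + 3*u - 5) = 3*u**2 + 12*u - 15 changes sign at u = 1 inside [0, 2], so split the integral there.
∫[0,1] (3*u**2 + 12*u - 15) du = -8; the area of that piece is 8.
∫[1,2] (3*u**2 + 12*u - 15) du = 10.
Total area = 8 + 10 = 18.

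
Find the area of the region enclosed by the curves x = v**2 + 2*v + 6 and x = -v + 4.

1/6

Both boundary curves give x as a function of v, so integrate with respect to v. Setting them equal: v**2 + 3*v + 2 = 0, i.e. (v + 1)*(v + 2) = 0, so they meet at v = -2, -1.
For v in [-2, -1], x = v**2 + 2*v + 6 is on the left; area = ∫[-2,-1] (-(v**2 + 3*v + 2)) dv = 1/6.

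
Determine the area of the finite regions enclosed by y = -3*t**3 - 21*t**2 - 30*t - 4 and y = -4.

Set the curves equal: -3*t**3 - 21*t**2 - 30*t - 4 = -4, so -3*t**3 - 21*t**2 - 30*t = 0, which factors as -3*t*(t + 2)*(t + 5) = 0. The curves meet at t = -5, -2, 0.
On [-5, -2], y = -4 is on top; that piece has area ∫[-5,-2] (-(-3*t**3 - 21*t**2 - 30*t)) dt = 189/4.
On [-2, 0], y = -3*t**3 - 21*t**2 - 30*t - 4 is on top; that piece has area ∫[-2,0] (-3*t**3 - 21*t**2 - 30*t) dt = 16.
Total enclosed area = 189/4 + 16 = 253/4.

253/4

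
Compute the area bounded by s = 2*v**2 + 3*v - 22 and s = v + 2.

Both boundary curves give s as a function of v, so integrate with respect to v. Setting them equal: 2*v**2 + 2*v - 24 = 0, i.e. 2*(v - 3)*(v + 4) = 0, so they meet at v = -4, 3.
For v in [-4, 3], s = 2*v**2 + 3*v - 22 is on the left; area = ∫[-4,3] (-(2*v**2 + 2*v - 24)) dv = 343/3.

343/3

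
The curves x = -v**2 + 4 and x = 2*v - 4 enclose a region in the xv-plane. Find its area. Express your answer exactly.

36

Both boundary curves give x as a function of v, so integrate with respect to v. Setting them equal: -v**2 - 2*v + 8 = 0, i.e. -(v - 2)*(v + 4) = 0, so they meet at v = -4, 2.
For v in [-4, 2], x = -v**2 + 4 is on the right; area = ∫[-4,2] (-v**2 - 2*v + 8) dv = 36.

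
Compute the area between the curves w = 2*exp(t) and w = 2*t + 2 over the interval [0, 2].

On [0, 2], (2*exp(t)) - (2*t + 2) = -2*t + 2*exp(t) - 2 is ≥ 0 throughout, so the area is a single integral of |-2*t + 2*exp(t) - 2|.
∫[0,2] (-2*t + 2*exp(t) - 2) dt = -10 + 2*exp(2).

-10 + 2*exp(2)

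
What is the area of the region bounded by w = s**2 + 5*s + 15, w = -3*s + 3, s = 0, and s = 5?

On [0, 5], (s**2 + 5*s + 15) - (-3*s + 3) = s**2 + 8*s + 12 is ≥ 0 throughout, so the area is a single integral of |s**2 + 8*s + 12|.
∫[0,5] (s**2 + 8*s + 12) ds = 605/3.

605/3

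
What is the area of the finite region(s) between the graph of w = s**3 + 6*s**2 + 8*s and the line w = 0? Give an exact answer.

8

The curve meets the s-axis where s**3 + 6*s**2 + 8*s = 0, i.e. s*(s + 2)*(s + 4) = 0, at s = -4, -2, 0.
On [-4, -2] the curve lies above the axis; ∫[-4,-2] (s**3 + 6*s**2 + 8*s) ds = 4, giving area 4.
On [-2, 0] the curve lies below the axis; ∫[-2,0] (s**3 + 6*s**2 + 8*s) ds = -4, giving area 4.
Total area = 4 + 4 = 8.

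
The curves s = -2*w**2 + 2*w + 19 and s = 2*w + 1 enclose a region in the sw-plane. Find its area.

Both boundary curves give s as a function of w, so integrate with respect to w. Setting them equal: -2*w**2 + 18 = 0, i.e. -2*(w - 3)*(w + 3) = 0, so they meet at w = -3, 3.
For w in [-3, 3], s = -2*w**2 + 2*w + 19 is on the right; area = ∫[-3,3] (-2*w**2 + 18) dw = 72.

72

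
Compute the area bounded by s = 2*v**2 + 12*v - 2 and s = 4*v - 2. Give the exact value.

64/3

Both boundary curves give s as a function of v, so integrate with respect to v. Setting them equal: 2*v**2 + 8*v = 0, i.e. 2*v*(v + 4) = 0, so they meet at v = -4, 0.
For v in [-4, 0], s = 2*v**2 + 12*v - 2 is on the left; area = ∫[-4,0] (-(2*v**2 + 8*v)) dv = 64/3.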